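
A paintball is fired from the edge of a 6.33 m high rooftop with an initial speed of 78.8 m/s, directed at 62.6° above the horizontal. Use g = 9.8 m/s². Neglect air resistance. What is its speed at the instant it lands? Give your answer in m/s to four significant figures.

79.58 m/s

Components: vₓ = 78.80 cos 62.6° = 36.26 m/s, v_y0 = 78.80 sin 62.6° = 69.96 m/s.
With up positive and y = 0 at the ground: y(t) = 6.33 + (69.96) t − 4.900 t². Setting y = 0 and taking the positive root: t = [69.96 + √(69.96² + 2·9.80·6.33)] / 9.80 = (69.96 + 70.84) / 9.80 = 14.37 s.
Vertical velocity at impact: v_y = v_y0 − g t = 69.96 − 9.80 × 14.37 = −70.84 m/s.
Speed: |v| = √(vₓ² + v_y²) = √(36.26² + 70.84²) = 79.58 m/s.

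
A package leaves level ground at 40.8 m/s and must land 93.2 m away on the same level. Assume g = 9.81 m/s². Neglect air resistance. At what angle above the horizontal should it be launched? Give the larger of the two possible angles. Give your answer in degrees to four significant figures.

73.34°

R = v₀² sin 2θ / g gives sin 2θ = gR/v₀² = 9.81·93.2/40.8² = 0.5492.
2θ = 33.32° or 180° − 33.32° = 146.7°, so θ = 16.66° or 73.34°.
The larger angle is 73.34°.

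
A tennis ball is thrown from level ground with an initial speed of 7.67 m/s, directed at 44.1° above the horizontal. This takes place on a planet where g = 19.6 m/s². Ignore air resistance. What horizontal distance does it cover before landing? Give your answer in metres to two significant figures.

3.0 m

Resolve: vₓ = 7.670 cos 44.1° = 5.508 m/s and v_y0 = 7.670 sin 44.1° = 5.338 m/s.
Flight time T = 2 v_y0 / g = 0.5447 s.
Range: R = vₓ T = 5.508 × 0.5447 = 3.000 m.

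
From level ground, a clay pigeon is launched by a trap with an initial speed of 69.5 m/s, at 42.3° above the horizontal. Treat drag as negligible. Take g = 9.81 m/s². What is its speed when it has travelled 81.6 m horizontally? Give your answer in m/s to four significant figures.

Horizontal component vₓ = 69.50 cos 42.3° = 51.40 m/s; vertical v_y0 = 69.50 sin 42.3° = 46.77 m/s.
At x = 81.6 m, t = x/vₓ = 81.6/51.40 = 1.587 s.
Vertical velocity there: v_y = v_y0 − g t = 46.77 − 9.81 × 1.587 = 31.20 m/s.
Speed: √(vₓ² + v_y²) = √(51.40² + 31.20²) = 60.13 m/s.

60.13 m/s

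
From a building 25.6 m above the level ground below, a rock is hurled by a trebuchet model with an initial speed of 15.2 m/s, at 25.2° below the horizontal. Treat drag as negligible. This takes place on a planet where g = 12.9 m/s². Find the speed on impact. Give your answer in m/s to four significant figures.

Components: vₓ = 15.20 cos 25.2° = 13.75 m/s, v_y0 = −6.472 m/s (downward).
The projectile lands when y = 25.6 + (−6.472) t − ½·12.9·t² = 0. Positive root: t = (−6.472 + √(6.472² + 2·12.9·25.6)) / 12.9 = (−6.472 + 26.50) / 12.9 = 1.553 s.
Vertical velocity at impact: v_y = v_y0 − g t = −6.472 − 12.9 × 1.553 = −26.50 m/s.
Speed: |v| = √(vₓ² + v_y²) = √(13.75² + 26.50²) = 29.86 m/s.

29.86 m/s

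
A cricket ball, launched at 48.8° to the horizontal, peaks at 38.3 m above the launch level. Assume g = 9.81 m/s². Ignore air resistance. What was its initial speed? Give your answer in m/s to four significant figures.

At the peak v_y = 0, so v_y0 = √(2gH) = √(2 × 9.81 × 38.3) = 27.41 m/s.
v_y0 = v₀ sin θ ⇒ v₀ = 27.41 / sin 48.8° = 36.43 m/s.

36.43 m/s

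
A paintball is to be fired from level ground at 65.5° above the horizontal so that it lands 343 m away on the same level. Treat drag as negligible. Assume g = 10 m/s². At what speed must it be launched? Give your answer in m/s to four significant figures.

67.42 m/s

From R = (v₀² / g) sin 2θ: v₀ = √(gR / sin 2θ).
v₀ = √(10.0 × 343 / sin 131.0°) = √(3430 / 0.7547) = √4544.8 = 67.42 m/s.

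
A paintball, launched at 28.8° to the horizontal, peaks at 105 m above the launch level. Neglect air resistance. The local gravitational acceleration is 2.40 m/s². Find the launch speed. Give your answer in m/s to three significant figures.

46.6 m/s

At the peak v_y = 0, so v_y0 = √(2gH) = √(2 × 2.40 × 105) = 22.45 m/s.
v_y0 = v₀ sin θ ⇒ v₀ = 22.45 / sin 28.8° = 46.60 m/s.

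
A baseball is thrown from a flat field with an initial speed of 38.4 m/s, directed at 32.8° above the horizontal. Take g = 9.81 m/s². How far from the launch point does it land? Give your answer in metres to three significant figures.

Horizontal component vₓ = 38.40 cos 32.8° = 32.28 m/s; vertical v_y0 = 38.40 sin 32.8° = 20.80 m/s.
Flight time T = 2 v_y0 / g = 4.241 s.
Horizontal distance R = vₓ T = 32.28 × 4.241 = 136.9 m.

137 m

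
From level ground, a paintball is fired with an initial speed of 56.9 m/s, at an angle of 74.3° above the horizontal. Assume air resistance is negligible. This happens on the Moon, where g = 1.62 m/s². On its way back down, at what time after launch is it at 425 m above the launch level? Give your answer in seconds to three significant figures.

58.7 s

vₓ = 56.90 cos 74.3° = 15.40 m/s; v_y0 = 56.90 sin 74.3° = 54.78 m/s.
Height y(t) = 54.78 t − 0.8100 t² = 425 gives 0.8100 t² − 54.78 t + 425 = 0.
t = [54.78 ± √(54.78² − 2·1.62·425)] / 1.62 = (54.78 ± 40.29) / 1.62, so t = 8.941 s or t = 58.69 s.
The descending-branch root is 58.69 s.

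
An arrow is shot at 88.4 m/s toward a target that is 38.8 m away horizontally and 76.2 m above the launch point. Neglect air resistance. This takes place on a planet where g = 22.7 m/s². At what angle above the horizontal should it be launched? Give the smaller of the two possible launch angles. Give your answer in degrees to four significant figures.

Trajectory: y = x tanθ − g x² (1 + tan²θ)/(2v₀²). With x = 38.8, y = 76.2, v₀ = 88.4, g = 22.7:
2.187 tan²θ − 38.8 tanθ + (78.39) = 0.
tanθ = [38.8 ± √(38.8² − 4 × 2.187 × (78.39))] / (2 × 2.187) = (38.8 ± 28.63) / 4.373, giving tanθ = 2.325 or 15.42.
θ = 66.73° or 86.29°; the smaller is 66.73°.

66.73°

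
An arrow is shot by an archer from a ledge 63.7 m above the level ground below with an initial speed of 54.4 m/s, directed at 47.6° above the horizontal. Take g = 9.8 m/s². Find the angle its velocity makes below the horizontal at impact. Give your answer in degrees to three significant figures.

55.6°

Components: vₓ = 54.40 cos 47.6° = 36.68 m/s, v_y0 = 54.40 sin 47.6° = 40.17 m/s.
The projectile lands when y = 63.7 + (40.17) t − ½·9.80·t² = 0. Positive root: t = (40.17 + √(40.17² + 2·9.80·63.7)) / 9.80 = (40.17 + 53.50) / 9.80 = 9.558 s.
At impact: v_y = v_y0 − g t = −53.50 m/s; vₓ = 36.68 m/s.
Angle below horizontal: arctan(|v_y|/vₓ) = arctan(53.50/36.68) = 55.56°.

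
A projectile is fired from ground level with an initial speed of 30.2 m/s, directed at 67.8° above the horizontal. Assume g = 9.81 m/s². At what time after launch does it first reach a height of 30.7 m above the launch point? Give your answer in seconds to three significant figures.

1.48 s

vₓ = 30.20 cos 67.8° = 11.41 m/s; v_y0 = 30.20 sin 67.8° = 27.96 m/s.
Height y(t) = 27.96 t − 4.905 t² = 30.7 gives 4.905 t² − 27.96 t + 30.7 = 0.
t = [27.96 ± √(27.96² − 2·9.81·30.7)] / 9.81 = (27.96 ± 13.40) / 9.81, so t = 1.485 s or t = 4.216 s.
The first (ascending) time is 1.485 s.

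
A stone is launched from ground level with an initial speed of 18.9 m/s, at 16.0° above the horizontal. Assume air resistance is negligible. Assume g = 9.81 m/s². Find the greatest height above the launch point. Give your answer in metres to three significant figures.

1.38 m

Components: vₓ = 18.90 cos 16.0° = 18.17 m/s, v_y0 = 18.90 sin 16.0° = 5.210 m/s.
Maximum height: H = v_y0² / (2g) = 5.210² / (2 × 9.81) = 1.383 m.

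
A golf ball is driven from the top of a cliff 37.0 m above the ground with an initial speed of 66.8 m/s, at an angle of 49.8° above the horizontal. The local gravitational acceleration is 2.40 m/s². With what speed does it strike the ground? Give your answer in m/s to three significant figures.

Horizontal component vₓ = 66.80 cos 49.8° = 43.12 m/s; vertical v_y0 = 66.80 sin 49.8° = 51.02 m/s.
The projectile lands when y = 37.0 + (51.02) t − ½·2.40·t² = 0. Positive root: t = (51.02 + √(51.02² + 2·2.40·37.0)) / 2.40 = (51.02 + 52.73) / 2.40 = 43.23 s.
Vertical velocity at impact: v_y = v_y0 − g t = 51.02 − 2.40 × 43.23 = −52.73 m/s.
Speed: |v| = √(vₓ² + v_y²) = √(43.12² + 52.73²) = 68.12 m/s.

68.1 m/s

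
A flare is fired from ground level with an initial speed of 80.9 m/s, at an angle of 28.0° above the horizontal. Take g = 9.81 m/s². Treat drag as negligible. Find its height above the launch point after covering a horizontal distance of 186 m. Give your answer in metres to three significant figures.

vₓ = 80.90 cos 28.0° = 71.43 m/s; v_y0 = 80.90 sin 28.0° = 37.98 m/s.
Time to reach x = 186 m: t = x/vₓ = 186/71.43 = 2.604 s.
Height: y = v_y0 t − ½ g t² = 37.98 × 2.604 − 4.905 × 2.604² = 98.90 − 33.26 = 65.64 m.

65.6 m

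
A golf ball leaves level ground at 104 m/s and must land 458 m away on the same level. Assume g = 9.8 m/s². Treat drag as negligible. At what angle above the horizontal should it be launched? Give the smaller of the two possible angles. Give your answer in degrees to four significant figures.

From R = (v₀²/g) sin 2θ: sin 2θ = 9.80 × 458 / 10816 = 0.4150.
2θ = 24.52° or 180° − 24.52° = 155.5°, so θ = 12.26° or 77.74°.
The smaller angle is 12.26°.

12.26°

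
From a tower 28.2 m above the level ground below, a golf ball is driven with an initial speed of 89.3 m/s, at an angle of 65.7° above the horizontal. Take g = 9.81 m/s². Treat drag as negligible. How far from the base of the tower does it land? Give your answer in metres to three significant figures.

Horizontal component vₓ = 89.30 cos 65.7° = 36.75 m/s; vertical v_y0 = 89.30 sin 65.7° = 81.39 m/s.
The projectile lands when y = 28.2 + (81.39) t − ½·9.81·t² = 0. Positive root: t = (81.39 + √(81.39² + 2·9.81·28.2)) / 9.81 = (81.39 + 84.72) / 9.81 = 16.93 s.
Horizontal distance: R = vₓ t = 36.75 × 16.93 = 622.2 m.

622 m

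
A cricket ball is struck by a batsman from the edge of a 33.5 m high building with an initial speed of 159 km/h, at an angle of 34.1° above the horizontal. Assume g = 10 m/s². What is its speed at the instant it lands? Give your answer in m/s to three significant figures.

51.2 m/s

Convert: 159 km/h = 159/3.6 = 44.17 m/s.
Resolve: vₓ = 44.17 cos 34.1° = 36.57 m/s and v_y0 = 44.17 sin 34.1° = 24.76 m/s.
Vertical motion (up positive, ground at y = 0): 5.000 t² − (24.76) t − 33.5 = 0, so t = (24.76 + √(24.76² + 2·10.0·33.5)) / 10.0 = (24.76 + 35.82) / 10.0 = 6.058 s.
Vertical velocity at impact: v_y = v_y0 − g t = 24.76 − 10.0 × 6.058 = −35.82 m/s.
Speed: |v| = √(vₓ² + v_y²) = √(36.57² + 35.82²) = 51.19 m/s.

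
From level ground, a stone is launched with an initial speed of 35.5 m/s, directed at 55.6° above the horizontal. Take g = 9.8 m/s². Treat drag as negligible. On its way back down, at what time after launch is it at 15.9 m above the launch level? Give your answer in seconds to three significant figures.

5.37 s

Horizontal component vₓ = 35.50 cos 55.6° = 20.06 m/s; vertical v_y0 = 35.50 sin 55.6° = 29.29 m/s.
Height y(t) = 29.29 t − 4.900 t² = 15.9 gives 4.900 t² − 29.29 t + 15.9 = 0.
t = [29.29 ± √(29.29² − 2·9.80·15.9)] / 9.80 = (29.29 ± 23.37) / 9.80, so t = 0.6038 s or t = 5.374 s.
The descending-branch root is 5.374 s.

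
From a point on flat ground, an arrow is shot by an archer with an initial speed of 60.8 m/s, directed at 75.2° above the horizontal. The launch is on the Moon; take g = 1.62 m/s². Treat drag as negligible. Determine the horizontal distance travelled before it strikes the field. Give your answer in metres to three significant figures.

1130 m

Resolve: vₓ = 60.80 cos 75.2° = 15.53 m/s and v_y0 = 60.80 sin 75.2° = 58.78 m/s.
Flight time T = 2 v_y0 / g = 72.57 s.
Horizontal distance R = vₓ T = 15.53 × 72.57 = 1127 m.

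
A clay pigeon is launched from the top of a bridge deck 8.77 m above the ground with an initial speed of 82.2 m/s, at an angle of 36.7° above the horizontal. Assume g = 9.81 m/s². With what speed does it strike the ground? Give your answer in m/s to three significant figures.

Horizontal component vₓ = 82.20 cos 36.7° = 65.91 m/s; vertical v_y0 = 82.20 sin 36.7° = 49.12 m/s.
With up positive and y = 0 at the ground: y(t) = 8.77 + (49.12) t − 4.905 t². Setting y = 0 and taking the positive root: t = [49.12 + √(49.12² + 2·9.81·8.77)] / 9.81 = (49.12 + 50.85) / 9.81 = 10.19 s.
Vertical velocity at impact: v_y = v_y0 − g t = 49.12 − 9.81 × 10.19 = −50.85 m/s.
Speed: |v| = √(vₓ² + v_y²) = √(65.91² + 50.85²) = 83.24 m/s.

83.2 m/s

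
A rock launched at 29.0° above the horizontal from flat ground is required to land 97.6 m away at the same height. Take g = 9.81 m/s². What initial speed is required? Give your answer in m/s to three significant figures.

On level ground R = v₀² sin 2θ / g ⇒ v₀ = √(gR / sin 2θ).
v₀ = √(9.81 × 97.6 / sin 58.00°) = √(957.5 / 0.8480) = √1129.0 = 33.60 m/s.

33.6 m/s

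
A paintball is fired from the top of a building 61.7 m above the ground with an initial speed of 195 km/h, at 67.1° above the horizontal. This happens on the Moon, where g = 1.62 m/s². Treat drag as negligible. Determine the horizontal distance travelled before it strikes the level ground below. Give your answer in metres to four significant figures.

1324 m

Convert: 195 km/h = 195/3.6 = 54.17 m/s.
Components: vₓ = 54.17 cos 67.1° = 21.08 m/s, v_y0 = 54.17 sin 67.1° = 49.90 m/s.
The projectile lands when y = 61.7 + (49.90) t − ½·1.62·t² = 0. Positive root: t = (49.90 + √(49.90² + 2·1.62·61.7)) / 1.62 = (49.90 + 51.86) / 1.62 = 62.81 s.
Horizontal distance: R = vₓ t = 21.08 × 62.81 = 1324 m.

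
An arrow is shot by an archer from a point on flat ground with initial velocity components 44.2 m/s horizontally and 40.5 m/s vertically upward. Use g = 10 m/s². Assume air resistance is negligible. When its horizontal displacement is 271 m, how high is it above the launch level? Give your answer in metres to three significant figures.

60.4 m

Time to reach x = 271 m: t = x/vₓ = 271/44.20 = 6.131 s.
Height: y = v_y0 t − ½ g t² = 40.50 × 6.131 − 5.000 × 6.131² = 248.3 − 188.0 = 60.36 m.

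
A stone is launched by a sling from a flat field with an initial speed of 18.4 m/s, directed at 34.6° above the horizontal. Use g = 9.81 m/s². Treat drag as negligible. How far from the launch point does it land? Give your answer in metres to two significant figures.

Horizontal component vₓ = 18.40 cos 34.6° = 15.15 m/s; vertical v_y0 = 18.40 sin 34.6° = 10.45 m/s.
Time aloft: T = 2 v_y0 / g = 2 × 10.45 / 9.81 = 2.130 s.
Range: R = vₓ T = 15.15 × 2.130 = 32.26 m.

32 m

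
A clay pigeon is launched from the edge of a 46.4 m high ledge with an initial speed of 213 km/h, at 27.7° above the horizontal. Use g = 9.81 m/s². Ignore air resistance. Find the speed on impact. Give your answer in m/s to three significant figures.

Convert: 213 km/h = 213/3.6 = 59.17 m/s.
Components: vₓ = 59.17 cos 27.7° = 52.39 m/s, v_y0 = 59.17 sin 27.7° = 27.50 m/s.
Vertical motion (up positive, ground at y = 0): 4.905 t² − (27.50) t − 46.4 = 0, so t = (27.50 + √(27.50² + 2·9.81·46.4)) / 9.81 = (27.50 + 40.83) / 9.81 = 6.965 s.
Vertical velocity at impact: v_y = v_y0 − g t = 27.50 − 9.81 × 6.965 = −40.83 m/s.
Speed: |v| = √(vₓ² + v_y²) = √(52.39² + 40.83²) = 66.42 m/s.

66.4 m/s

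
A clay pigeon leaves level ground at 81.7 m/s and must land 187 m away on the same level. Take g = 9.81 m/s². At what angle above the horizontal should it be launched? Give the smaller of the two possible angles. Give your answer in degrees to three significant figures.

From R = (v₀²/g) sin 2θ: sin 2θ = 9.81 × 187 / 6674.9 = 0.2748.
2θ = 15.95° or 180° − 15.95° = 164.0°, so θ = 7.976° or 82.02°.
The smaller angle is 7.976°.

7.98°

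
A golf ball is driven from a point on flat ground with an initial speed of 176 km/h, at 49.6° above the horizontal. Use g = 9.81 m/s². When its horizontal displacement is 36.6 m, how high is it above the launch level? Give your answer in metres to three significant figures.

36.5 m

Convert: 176 km/h = 176/3.6 = 48.89 m/s.
Resolve: vₓ = 48.89 cos 49.6° = 31.69 m/s and v_y0 = 48.89 sin 49.6° = 37.23 m/s.
Time to reach x = 36.6 m: t = x/vₓ = 36.6/31.69 = 1.155 s.
Height: y = v_y0 t − ½ g t² = 37.23 × 1.155 − 4.905 × 1.155² = 43.00 − 6.544 = 36.46 m.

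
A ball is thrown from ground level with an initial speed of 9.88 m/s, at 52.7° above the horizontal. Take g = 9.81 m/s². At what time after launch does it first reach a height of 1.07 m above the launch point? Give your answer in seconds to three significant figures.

Components: vₓ = 9.880 cos 52.7° = 5.987 m/s, v_y0 = 9.880 sin 52.7° = 7.859 m/s.
Height y(t) = 7.859 t − 4.905 t² = 1.07 gives 4.905 t² − 7.859 t + 1.07 = 0.
Quadratic formula: t = (7.859 ± √40.775) / 9.81 = (7.859 ± 6.386) / 9.81 → t = 0.1502 s or 1.452 s.
The first (ascending) time is 0.1502 s.

0.150 s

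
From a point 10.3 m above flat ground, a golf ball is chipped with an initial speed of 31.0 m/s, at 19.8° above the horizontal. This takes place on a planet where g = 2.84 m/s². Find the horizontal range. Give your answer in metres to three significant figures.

Components: vₓ = 31.00 cos 19.8° = 29.17 m/s, v_y0 = 31.00 sin 19.8° = 10.50 m/s.
With up positive and y = 0 at the ground: y(t) = 10.3 + (10.50) t − 1.420 t². Setting y = 0 and taking the positive root: t = [10.50 + √(10.50² + 2·2.84·10.3)] / 2.84 = (10.50 + 12.99) / 2.84 = 8.272 s.
Horizontal distance: R = vₓ t = 29.17 × 8.272 = 241.3 m.

241 m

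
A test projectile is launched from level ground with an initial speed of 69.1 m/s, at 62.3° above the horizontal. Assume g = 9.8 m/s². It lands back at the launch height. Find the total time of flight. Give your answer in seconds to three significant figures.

12.5 s

Horizontal component vₓ = 69.10 cos 62.3° = 32.12 m/s; vertical v_y0 = 69.10 sin 62.3° = 61.18 m/s.
It returns to y = 0 when t = 2 v_y0 / g = 2(61.18)/9.80 = 12.49 s.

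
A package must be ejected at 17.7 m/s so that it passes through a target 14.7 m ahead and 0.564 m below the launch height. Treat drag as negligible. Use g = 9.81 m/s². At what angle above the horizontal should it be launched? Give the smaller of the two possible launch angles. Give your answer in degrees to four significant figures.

Trajectory: y = x tanθ − g x² (1 + tan²θ)/(2v₀²). With x = 14.7, y = −0.564, v₀ = 17.7, g = 9.81:
3.383 tan²θ − 14.7 tanθ + (2.819) = 0.
tanθ = [14.7 ± √(14.7² − 4 × 3.383 × (2.819))] / (2 × 3.383) = (14.7 ± 13.34) / 6.766, giving tanθ = 0.2011 or 4.144.
θ = 11.37° or 76.43°; the smaller is 11.37°.

11.37°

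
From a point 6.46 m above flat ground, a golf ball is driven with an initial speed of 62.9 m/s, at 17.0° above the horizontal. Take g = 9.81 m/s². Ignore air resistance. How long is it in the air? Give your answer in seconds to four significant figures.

vₓ = 62.90 cos 17.0° = 60.15 m/s; v_y0 = 62.90 sin 17.0° = 18.39 m/s.
Vertical motion (up positive, ground at y = 0): 4.905 t² − (18.39) t − 6.46 = 0, so t = (18.39 + √(18.39² + 2·9.81·6.46)) / 9.81 = (18.39 + 21.56) / 9.81 = 4.073 s.

4.073 s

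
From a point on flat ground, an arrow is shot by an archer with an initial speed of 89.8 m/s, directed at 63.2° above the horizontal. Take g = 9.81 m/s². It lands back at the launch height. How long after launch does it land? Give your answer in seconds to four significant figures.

16.34 s

Horizontal component vₓ = 89.80 cos 63.2° = 40.49 m/s; vertical v_y0 = 89.80 sin 63.2° = 80.15 m/s.
Landing at launch height ⇒ T = 2 v_y0 / g = 2 × 80.15 / 9.81 = 16.34 s.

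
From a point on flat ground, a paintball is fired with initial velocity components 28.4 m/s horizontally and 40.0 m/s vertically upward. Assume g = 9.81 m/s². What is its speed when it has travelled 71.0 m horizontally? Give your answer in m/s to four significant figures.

32.34 m/s

x = vₓ t ⇒ t = 71.0/28.40 = 2.500 s.
Vertical velocity there: v_y = v_y0 − g t = 40.00 − 9.81 × 2.500 = 15.47 m/s.
Speed: √(vₓ² + v_y²) = √(28.40² + 15.47²) = 32.34 m/s.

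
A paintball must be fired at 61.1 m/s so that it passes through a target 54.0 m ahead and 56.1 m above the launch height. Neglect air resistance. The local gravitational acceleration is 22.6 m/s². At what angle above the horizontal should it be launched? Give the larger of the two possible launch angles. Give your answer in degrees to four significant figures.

77.40°

Trajectory: y = x tanθ − g x² (1 + tan²θ)/(2v₀²). With x = 54.0, y = 56.1, v₀ = 61.1, g = 22.6:
8.826 tan²θ − 54.0 tanθ + (64.93) = 0.
tanθ = [54.0 ± √(54.0² − 4 × 8.826 × (64.93))] / (2 × 8.826) = (54.0 ± 24.97) / 17.65, giving tanθ = 1.644 or 4.474.
θ = 58.69° or 77.40°; the larger is 77.40°.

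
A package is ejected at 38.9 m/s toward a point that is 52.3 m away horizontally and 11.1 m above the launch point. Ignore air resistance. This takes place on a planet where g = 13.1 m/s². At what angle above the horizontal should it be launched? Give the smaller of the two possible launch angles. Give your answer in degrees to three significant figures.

Trajectory: y = x tanθ − g x² (1 + tan²θ)/(2v₀²). With x = 52.3, y = 11.1, v₀ = 38.9, g = 13.1:
11.84 tan²θ − 52.3 tanθ + (22.94) = 0.
tanθ = [52.3 ± √(52.3² − 4 × 11.84 × (22.94))] / (2 × 11.84) = (52.3 ± 40.61) / 23.68, giving tanθ = 0.4938 or 3.923.
θ = 26.28° or 75.70°; the smaller is 26.28°.

26.3°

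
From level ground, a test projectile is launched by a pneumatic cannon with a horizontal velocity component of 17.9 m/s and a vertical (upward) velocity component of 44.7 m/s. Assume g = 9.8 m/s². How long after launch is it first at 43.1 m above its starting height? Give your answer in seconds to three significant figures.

Set y = v_y0 t − ½ g t² = 43.1: 4.900 t² − 44.70 t + 43.1 = 0.
t = [44.70 ± √(44.70² − 2·9.80·43.1)] / 9.80 = (44.70 ± 33.96) / 9.80, so t = 1.096 s or t = 8.027 s.
The first (ascending) time is 1.096 s.

1.10 s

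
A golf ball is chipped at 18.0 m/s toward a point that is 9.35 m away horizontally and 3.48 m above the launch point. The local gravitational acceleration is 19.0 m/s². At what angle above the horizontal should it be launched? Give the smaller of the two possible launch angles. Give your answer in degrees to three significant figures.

40.0°

Trajectory: y = x tanθ − g x² (1 + tan²θ)/(2v₀²). With x = 9.35, y = 3.48, v₀ = 18.0, g = 19.0:
2.563 tan²θ − 9.35 tanθ + (6.043) = 0.
tanθ = [9.35 ± √(9.35² − 4 × 2.563 × (6.043))] / (2 × 2.563) = (9.35 ± 5.046) / 5.127, giving tanθ = 0.8396 or 2.808.
θ = 40.02° or 70.40°; the smaller is 40.02°.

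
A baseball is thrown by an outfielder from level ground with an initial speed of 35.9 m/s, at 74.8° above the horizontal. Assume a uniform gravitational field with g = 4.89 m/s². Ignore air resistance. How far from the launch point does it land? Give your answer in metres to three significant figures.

133 m

Horizontal component vₓ = 35.90 cos 74.8° = 9.413 m/s; vertical v_y0 = 35.90 sin 74.8° = 34.64 m/s.
Time aloft: T = 2 v_y0 / g = 2 × 34.64 / 4.89 = 14.17 s.
Horizontal distance R = vₓ T = 9.413 × 14.17 = 133.4 m.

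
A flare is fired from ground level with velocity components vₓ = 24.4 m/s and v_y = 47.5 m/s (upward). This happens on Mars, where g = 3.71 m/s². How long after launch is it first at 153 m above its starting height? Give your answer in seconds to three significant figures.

3.78 s

Set y = v_y0 t − ½ g t² = 153: 1.855 t² − 47.50 t + 153 = 0.
Quadratic formula: t = (47.50 ± √1121.0) / 3.71 = (47.50 ± 33.48) / 3.71 → t = 3.779 s or 21.83 s.
The first (ascending) time is 3.779 s.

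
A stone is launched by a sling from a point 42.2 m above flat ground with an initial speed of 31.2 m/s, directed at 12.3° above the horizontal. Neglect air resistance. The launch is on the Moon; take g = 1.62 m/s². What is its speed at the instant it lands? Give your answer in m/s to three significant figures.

33.3 m/s

Horizontal component vₓ = 31.20 cos 12.3° = 30.48 m/s; vertical v_y0 = 31.20 sin 12.3° = 6.647 m/s.
The projectile lands when y = 42.2 + (6.647) t − ½·1.62·t² = 0. Positive root: t = (6.647 + √(6.647² + 2·1.62·42.2)) / 1.62 = (6.647 + 13.45) / 1.62 = 12.41 s.
Vertical velocity at impact: v_y = v_y0 − g t = 6.647 − 1.62 × 12.41 = −13.45 m/s.
Speed: |v| = √(vₓ² + v_y²) = √(30.48² + 13.45²) = 33.32 m/s.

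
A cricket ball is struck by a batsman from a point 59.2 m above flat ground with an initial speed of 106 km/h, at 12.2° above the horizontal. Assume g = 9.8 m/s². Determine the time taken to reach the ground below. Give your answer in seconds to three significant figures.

Convert: 106 km/h = 106/3.6 = 29.44 m/s.
Resolve: vₓ = 29.44 cos 12.2° = 28.78 m/s and v_y0 = 29.44 sin 12.2° = 6.222 m/s.
The projectile lands when y = 59.2 + (6.222) t − ½·9.80·t² = 0. Positive root: t = (6.222 + √(6.222² + 2·9.80·59.2)) / 9.80 = (6.222 + 34.63) / 9.80 = 4.168 s.

4.17 s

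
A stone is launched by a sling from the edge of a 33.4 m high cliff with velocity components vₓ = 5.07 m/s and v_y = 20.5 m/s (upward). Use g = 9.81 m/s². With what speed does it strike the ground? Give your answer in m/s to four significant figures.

The projectile lands when y = 33.4 + (20.50) t − ½·9.81·t² = 0. Positive root: t = (20.50 + √(20.50² + 2·9.81·33.4)) / 9.81 = (20.50 + 32.80) / 9.81 = 5.433 s.
Vertical velocity at impact: v_y = v_y0 − g t = 20.50 − 9.81 × 5.433 = −32.80 m/s.
Speed: |v| = √(vₓ² + v_y²) = √(5.070² + 32.80²) = 33.19 m/s.

33.19 m/s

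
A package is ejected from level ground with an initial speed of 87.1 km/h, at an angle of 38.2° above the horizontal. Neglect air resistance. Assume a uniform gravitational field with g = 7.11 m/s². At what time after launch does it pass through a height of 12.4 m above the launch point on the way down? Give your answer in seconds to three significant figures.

Convert: 87.1 km/h = 87.1/3.6 = 24.19 m/s.
Components: vₓ = 24.19 cos 38.2° = 19.01 m/s, v_y0 = 24.19 sin 38.2° = 14.96 m/s.
Require v_y0 t − ½ g t² = 12.4, i.e. 3.555 t² − 14.96 t + 12.4 = 0.
t = [14.96 ± √(14.96² − 2·7.11·12.4)] / 7.11 = (14.96 ± 6.895) / 7.11, so t = 1.135 s or t = 3.074 s.
The descending-branch root is 3.074 s.

3.07 s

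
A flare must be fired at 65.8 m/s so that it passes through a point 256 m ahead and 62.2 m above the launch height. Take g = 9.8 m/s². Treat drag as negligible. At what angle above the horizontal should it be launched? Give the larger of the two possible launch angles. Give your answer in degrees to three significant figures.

70.3°

Trajectory: y = x tanθ − g x² (1 + tan²θ)/(2v₀²). With x = 256, y = 62.2, v₀ = 65.8, g = 9.80:
74.17 tan²θ − 256 tanθ + (136.4) = 0.
tanθ = [256 ± √(256² − 4 × 74.17 × (136.4))] / (2 × 74.17) = (256 ± 158.4) / 148.3, giving tanθ = 0.6582 or 2.793.
θ = 33.35° or 70.30°; the larger is 70.30°.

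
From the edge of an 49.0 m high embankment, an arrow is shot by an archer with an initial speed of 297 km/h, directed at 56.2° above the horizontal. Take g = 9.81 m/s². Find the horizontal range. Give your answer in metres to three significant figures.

Convert: 297 km/h = 297/3.6 = 82.50 m/s.
vₓ = 82.50 cos 56.2° = 45.89 m/s; v_y0 = 82.50 sin 56.2° = 68.56 m/s.
With up positive and y = 0 at the ground: y(t) = 49.0 + (68.56) t − 4.905 t². Setting y = 0 and taking the positive root: t = [68.56 + √(68.56² + 2·9.81·49.0)] / 9.81 = (68.56 + 75.24) / 9.81 = 14.66 s.
Horizontal distance: R = vₓ t = 45.89 × 14.66 = 672.7 m.

673 m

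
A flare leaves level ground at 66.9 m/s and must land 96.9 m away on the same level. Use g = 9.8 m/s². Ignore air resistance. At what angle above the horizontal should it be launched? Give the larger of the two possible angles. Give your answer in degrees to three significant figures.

R = v₀² sin 2θ / g gives sin 2θ = gR/v₀² = 9.80·96.9/66.9² = 0.2122.
2θ = 12.25° or 180° − 12.25° = 167.8°, so θ = 6.125° or 83.88°.
The larger angle is 83.88°.

83.9°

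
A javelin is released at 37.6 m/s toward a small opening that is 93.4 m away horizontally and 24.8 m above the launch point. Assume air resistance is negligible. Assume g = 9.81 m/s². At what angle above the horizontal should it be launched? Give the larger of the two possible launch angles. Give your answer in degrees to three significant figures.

Trajectory: y = x tanθ − g x² (1 + tan²θ)/(2v₀²). With x = 93.4, y = 24.8, v₀ = 37.6, g = 9.81:
30.27 tan²θ − 93.4 tanθ + (55.07) = 0.
tanθ = [93.4 ± √(93.4² − 4 × 30.27 × (55.07))] / (2 × 30.27) = (93.4 ± 45.35) / 60.53, giving tanθ = 0.7937 or 2.292.
θ = 38.44° or 66.43°; the larger is 66.43°.

66.4°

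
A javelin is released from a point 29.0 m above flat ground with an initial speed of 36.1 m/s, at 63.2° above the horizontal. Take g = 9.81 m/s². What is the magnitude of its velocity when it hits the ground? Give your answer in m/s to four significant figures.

43.27 m/s

vₓ = 36.10 cos 63.2° = 16.28 m/s; v_y0 = 36.10 sin 63.2° = 32.22 m/s.
With up positive and y = 0 at the ground: y(t) = 29.0 + (32.22) t − 4.905 t². Setting y = 0 and taking the positive root: t = [32.22 + √(32.22² + 2·9.81·29.0)] / 9.81 = (32.22 + 40.09) / 9.81 = 7.371 s.
Vertical velocity at impact: v_y = v_y0 − g t = 32.22 − 9.81 × 7.371 = −40.09 m/s.
Speed: |v| = √(vₓ² + v_y²) = √(16.28² + 40.09²) = 43.27 m/s.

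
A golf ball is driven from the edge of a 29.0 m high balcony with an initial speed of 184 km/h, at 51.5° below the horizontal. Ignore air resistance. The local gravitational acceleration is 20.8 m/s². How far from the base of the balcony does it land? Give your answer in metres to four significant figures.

Convert: 184 km/h = 184/3.6 = 51.11 m/s.
Components: vₓ = 51.11 cos 51.5° = 31.82 m/s, v_y0 = −40.00 m/s (downward).
The projectile lands when y = 29.0 + (−40.00) t − ½·20.8·t² = 0. Positive root: t = (−40.00 + √(40.00² + 2·20.8·29.0)) / 20.8 = (−40.00 + 52.98) / 20.8 = 0.6238 s.
Horizontal distance: R = vₓ t = 31.82 × 0.6238 = 19.85 m.

19.85 m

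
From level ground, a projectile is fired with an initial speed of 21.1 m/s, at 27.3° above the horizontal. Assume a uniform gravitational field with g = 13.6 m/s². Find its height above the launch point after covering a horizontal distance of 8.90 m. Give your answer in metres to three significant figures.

Resolve: vₓ = 21.10 cos 27.3° = 18.75 m/s and v_y0 = 21.10 sin 27.3° = 9.678 m/s.
At x = 8.90 m, t = x/vₓ = 8.90/18.75 = 0.4747 s.
Height: y = v_y0 t − ½ g t² = 9.678 × 0.4747 − 6.800 × 0.4747² = 4.594 − 1.532 = 3.062 m.

3.06 m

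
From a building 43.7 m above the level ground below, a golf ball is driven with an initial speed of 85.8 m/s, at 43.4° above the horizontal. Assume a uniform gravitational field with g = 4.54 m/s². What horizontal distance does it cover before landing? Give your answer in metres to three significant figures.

Components: vₓ = 85.80 cos 43.4° = 62.34 m/s, v_y0 = 85.80 sin 43.4° = 58.95 m/s.
The projectile lands when y = 43.7 + (58.95) t − ½·4.54·t² = 0. Positive root: t = (58.95 + √(58.95² + 2·4.54·43.7)) / 4.54 = (58.95 + 62.23) / 4.54 = 26.69 s.
Horizontal distance: R = vₓ t = 62.34 × 26.69 = 1664 m.

1660 m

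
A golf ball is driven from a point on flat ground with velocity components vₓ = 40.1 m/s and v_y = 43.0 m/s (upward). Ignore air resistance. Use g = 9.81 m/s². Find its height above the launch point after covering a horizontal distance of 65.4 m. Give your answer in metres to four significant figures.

57.08 m

Time to reach x = 65.4 m: t = x/vₓ = 65.4/40.10 = 1.631 s.
Height: y = v_y0 t − ½ g t² = 43.00 × 1.631 − 4.905 × 1.631² = 70.13 − 13.05 = 57.08 m.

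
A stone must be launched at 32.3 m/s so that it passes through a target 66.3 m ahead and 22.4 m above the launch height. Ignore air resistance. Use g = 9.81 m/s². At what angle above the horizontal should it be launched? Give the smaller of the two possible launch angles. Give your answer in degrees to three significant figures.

Trajectory: y = x tanθ − g x² (1 + tan²θ)/(2v₀²). With x = 66.3, y = 22.4, v₀ = 32.3, g = 9.81:
20.67 tan²θ − 66.3 tanθ + (43.07) = 0.
tanθ = [66.3 ± √(66.3² − 4 × 20.67 × (43.07))] / (2 × 20.67) = (66.3 ± 28.91) / 41.33, giving tanθ = 0.9047 or 2.303.
θ = 42.14° or 66.53°; the smaller is 42.14°.

42.1°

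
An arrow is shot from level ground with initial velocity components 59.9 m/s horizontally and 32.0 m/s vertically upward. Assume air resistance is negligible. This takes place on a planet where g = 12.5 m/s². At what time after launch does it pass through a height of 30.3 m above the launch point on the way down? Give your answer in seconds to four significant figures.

Require v_y0 t − ½ g t² = 30.3, i.e. 6.250 t² − 32.00 t + 30.3 = 0.
Quadratic formula: t = (32.00 ± √266.50) / 12.5 = (32.00 ± 16.32) / 12.5 → t = 1.254 s or 3.866 s.
The descending-branch root is 3.866 s.

3.866 s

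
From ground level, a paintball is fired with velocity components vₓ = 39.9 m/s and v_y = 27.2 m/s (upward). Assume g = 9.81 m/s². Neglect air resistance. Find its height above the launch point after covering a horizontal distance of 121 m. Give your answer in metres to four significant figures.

x = vₓ t ⇒ t = 121/39.90 = 3.033 s.
Height: y = v_y0 t − ½ g t² = 27.20 × 3.033 − 4.905 × 3.033² = 82.49 − 45.11 = 37.38 m.

37.38 m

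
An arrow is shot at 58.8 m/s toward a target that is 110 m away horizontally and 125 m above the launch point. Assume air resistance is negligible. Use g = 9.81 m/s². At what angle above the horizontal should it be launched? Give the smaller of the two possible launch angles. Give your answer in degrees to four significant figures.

Trajectory: y = x tanθ − g x² (1 + tan²θ)/(2v₀²). With x = 110, y = 125, v₀ = 58.8, g = 9.81:
17.17 tan²θ − 110 tanθ + (142.2) = 0.
tanθ = [110 ± √(110² − 4 × 17.17 × (142.2))] / (2 × 17.17) = (110 ± 48.36) / 34.33, giving tanθ = 1.796 or 4.612.
θ = 60.88° or 77.77°; the smaller is 60.88°.

60.88°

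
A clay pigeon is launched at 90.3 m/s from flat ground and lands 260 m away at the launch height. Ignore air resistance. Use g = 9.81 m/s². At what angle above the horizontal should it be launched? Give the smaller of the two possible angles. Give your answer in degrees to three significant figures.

Level-ground range R = v₀² sin(2θ)/g ⇒ sin(2θ) = gR/v₀² = 9.81 × 260 / 90.3² = 0.3128.
2θ = 18.23° or 180° − 18.23° = 161.8°, so θ = 9.114° or 80.89°.
The smaller angle is 9.114°.

9.11°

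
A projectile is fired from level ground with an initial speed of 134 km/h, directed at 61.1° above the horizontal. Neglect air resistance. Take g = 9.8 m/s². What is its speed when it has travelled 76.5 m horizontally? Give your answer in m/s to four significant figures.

Convert: 134 km/h = 134/3.6 = 37.22 m/s.
Components: vₓ = 37.22 cos 61.1° = 17.99 m/s, v_y0 = 37.22 sin 61.1° = 32.59 m/s.
Time to reach x = 76.5 m: t = x/vₓ = 76.5/17.99 = 4.253 s.
Vertical velocity there: v_y = v_y0 − g t = 32.59 − 9.80 × 4.253 = −9.089 m/s.
Speed: √(vₓ² + v_y²) = √(17.99² + 9.089²) = 20.15 m/s.

20.15 m/s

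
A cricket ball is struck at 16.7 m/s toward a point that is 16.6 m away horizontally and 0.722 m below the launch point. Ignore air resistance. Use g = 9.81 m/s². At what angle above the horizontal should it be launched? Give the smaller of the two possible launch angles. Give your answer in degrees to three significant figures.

Trajectory: y = x tanθ − g x² (1 + tan²θ)/(2v₀²). With x = 16.6, y = −0.722, v₀ = 16.7, g = 9.81:
4.846 tan²θ − 16.6 tanθ + (4.124) = 0.
tanθ = [16.6 ± √(16.6² − 4 × 4.846 × (4.124))] / (2 × 4.846) = (16.6 ± 13.99) / 9.693, giving tanθ = 0.2697 or 3.156.
θ = 15.09° or 72.42°; the smaller is 15.09°.

15.1°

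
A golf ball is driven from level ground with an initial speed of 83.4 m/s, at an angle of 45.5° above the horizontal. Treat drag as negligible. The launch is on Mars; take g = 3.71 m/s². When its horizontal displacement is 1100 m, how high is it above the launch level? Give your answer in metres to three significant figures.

463 m

vₓ = 83.40 cos 45.5° = 58.46 m/s; v_y0 = 83.40 sin 45.5° = 59.49 m/s.
Time to reach x = 1100 m: t = x/vₓ = 1100/58.46 = 18.82 s.
Height: y = v_y0 t − ½ g t² = 59.49 × 18.82 − 1.855 × 18.82² = 1119 − 656.9 = 462.5 m.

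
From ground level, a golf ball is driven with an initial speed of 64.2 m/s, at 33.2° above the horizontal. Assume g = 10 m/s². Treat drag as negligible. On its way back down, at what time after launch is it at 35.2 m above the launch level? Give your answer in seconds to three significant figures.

5.82 s

Resolve: vₓ = 64.20 cos 33.2° = 53.72 m/s and v_y0 = 64.20 sin 33.2° = 35.15 m/s.
Height y(t) = 35.15 t − 5.000 t² = 35.2 gives 5.000 t² − 35.15 t + 35.2 = 0.
Quadratic formula: t = (35.15 ± √531.77) / 10.0 = (35.15 ± 23.06) / 10.0 → t = 1.209 s or 5.821 s.
The descending-branch root is 5.821 s.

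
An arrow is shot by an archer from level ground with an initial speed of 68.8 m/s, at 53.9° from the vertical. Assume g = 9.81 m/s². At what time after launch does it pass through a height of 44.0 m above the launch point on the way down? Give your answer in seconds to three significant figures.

6.98 s

Components: vₓ = 68.80 sin 53.9° = 55.59 m/s, v_y0 = 68.80 cos 53.9° = 40.54 m/s.
Set y = v_y0 t − ½ g t² = 44.0: 4.905 t² − 40.54 t + 44.0 = 0.
t = [40.54 ± √(40.54² − 2·9.81·44.0)] / 9.81 = (40.54 ± 27.93) / 9.81, so t = 1.285 s or t = 6.979 s.
The descending-branch root is 6.979 s.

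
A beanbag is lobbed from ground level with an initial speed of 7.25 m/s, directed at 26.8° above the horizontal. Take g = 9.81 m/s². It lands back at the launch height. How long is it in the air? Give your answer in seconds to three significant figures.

Resolve: vₓ = 7.250 cos 26.8° = 6.471 m/s and v_y0 = 7.250 sin 26.8° = 3.269 m/s.
Landing at launch height ⇒ T = 2 v_y0 / g = 2 × 3.269 / 9.81 = 0.6664 s.

0.666 s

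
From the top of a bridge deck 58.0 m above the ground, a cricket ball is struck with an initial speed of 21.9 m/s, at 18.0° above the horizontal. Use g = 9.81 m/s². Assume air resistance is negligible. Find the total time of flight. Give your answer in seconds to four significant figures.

Resolve: vₓ = 21.90 cos 18.0° = 20.83 m/s and v_y0 = 21.90 sin 18.0° = 6.767 m/s.
With up positive and y = 0 at the ground: y(t) = 58.0 + (6.767) t − 4.905 t². Setting y = 0 and taking the positive root: t = [6.767 + √(6.767² + 2·9.81·58.0)] / 9.81 = (6.767 + 34.41) / 9.81 = 4.197 s.

4.197 s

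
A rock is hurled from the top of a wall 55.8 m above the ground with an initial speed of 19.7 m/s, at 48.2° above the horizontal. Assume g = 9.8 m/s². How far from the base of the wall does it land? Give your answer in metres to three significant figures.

Horizontal component vₓ = 19.70 cos 48.2° = 13.13 m/s; vertical v_y0 = 19.70 sin 48.2° = 14.69 m/s.
Vertical motion (up positive, ground at y = 0): 4.900 t² − (14.69) t − 55.8 = 0, so t = (14.69 + √(14.69² + 2·9.80·55.8)) / 9.80 = (14.69 + 36.19) / 9.80 = 5.191 s.
Horizontal distance: R = vₓ t = 13.13 × 5.191 = 68.16 m.

68.2 m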